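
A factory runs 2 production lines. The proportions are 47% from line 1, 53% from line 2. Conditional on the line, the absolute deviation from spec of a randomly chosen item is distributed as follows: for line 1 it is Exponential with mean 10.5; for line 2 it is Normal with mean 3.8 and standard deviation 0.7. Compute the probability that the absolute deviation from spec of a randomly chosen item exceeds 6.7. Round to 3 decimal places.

0.248

Conditional on each line, P(X > 6.7): 1: 0.528298; 2: 1.71503e-05.
By total probability, P(X > 6.7) = 0.47·0.528298 + 0.53·1.71503e-05 = 0.248309.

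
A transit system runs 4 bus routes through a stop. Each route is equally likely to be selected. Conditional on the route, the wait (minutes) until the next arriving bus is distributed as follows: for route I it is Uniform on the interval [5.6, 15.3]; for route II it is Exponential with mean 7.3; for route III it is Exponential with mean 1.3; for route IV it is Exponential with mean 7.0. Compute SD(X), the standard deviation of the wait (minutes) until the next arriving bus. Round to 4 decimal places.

Per component, I: μ=10.45, E[X²]=117.043; II: μ=7.3, E[X²]=106.58; III: μ=1.3, E[X²]=3.38; IV: μ=7, E[X²]=98.
E[X] = 0.25·10.45 + 0.25·7.3 + 0.25·1.3 + 0.25·7 = 6.5125.
E[X²] = 0.25·117.043 + 0.25·106.58 + 0.25·3.38 + 0.25·98 = 81.2508.
Var(X) = E[X²] − (E[X])² = 81.2508 − 42.4127 = 38.8382.
SD(X) = √38.8382 = 6.23203.

6.2320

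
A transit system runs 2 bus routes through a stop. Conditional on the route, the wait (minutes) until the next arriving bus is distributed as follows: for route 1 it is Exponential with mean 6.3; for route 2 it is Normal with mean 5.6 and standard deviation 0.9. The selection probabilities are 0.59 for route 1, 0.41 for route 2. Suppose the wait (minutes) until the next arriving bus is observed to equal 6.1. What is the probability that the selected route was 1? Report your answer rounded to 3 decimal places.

0.186

Likelihoods f(6.1 | ·): 1: 0.0602771; 2: 0.37988.
Posterior ∝ prior × likelihood. Numerator for 1: 0.59·0.0602771 = 0.0355635.
Normalizing constant: 0.59·0.0602771 + 0.41·0.37988 = 0.191314.
P(1 | observation) = 0.0355635 / 0.191314 = 0.18589.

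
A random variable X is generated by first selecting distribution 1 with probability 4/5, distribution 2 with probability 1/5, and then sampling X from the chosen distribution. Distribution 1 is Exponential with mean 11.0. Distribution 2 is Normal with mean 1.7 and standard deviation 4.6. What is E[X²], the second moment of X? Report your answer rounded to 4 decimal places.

198.4100

For each component E[X²] = Var + (mean)², giving 1: 242; 2: 24.05.
Overall E[X²] = 0.8·242 + 0.2·24.05 = 198.41.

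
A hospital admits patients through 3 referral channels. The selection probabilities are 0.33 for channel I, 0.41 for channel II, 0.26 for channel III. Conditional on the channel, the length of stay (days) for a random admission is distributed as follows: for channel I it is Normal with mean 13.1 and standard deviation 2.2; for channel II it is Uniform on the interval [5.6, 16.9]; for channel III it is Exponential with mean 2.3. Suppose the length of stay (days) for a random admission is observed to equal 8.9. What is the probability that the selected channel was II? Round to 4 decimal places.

0.7510

Likelihoods f(8.9 | ·): I: 0.0293134; II: 0.0884956; III: 0.0090728.
Posterior ∝ prior × likelihood. Numerator for II: 0.41·0.0884956 = 0.0362832.
Normalizing constant: 0.33·0.0293134 + 0.41·0.0884956 + 0.26·0.0090728 = 0.0483155.
P(II | observation) = 0.0362832 / 0.0483155 = 0.750963.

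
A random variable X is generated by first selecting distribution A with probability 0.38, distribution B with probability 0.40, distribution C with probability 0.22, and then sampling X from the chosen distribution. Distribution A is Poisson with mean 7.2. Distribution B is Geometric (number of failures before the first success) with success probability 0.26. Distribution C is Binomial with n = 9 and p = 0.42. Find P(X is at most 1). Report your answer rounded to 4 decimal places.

0.1956

Conditional on each component, P(X ≤ 1): A: 0.006122; B: 0.4524; C: 0.0558355.
By total probability, P(X ≤ 1) = 0.38·0.006122 + 0.4·0.4524 + 0.22·0.0558355 = 0.19557.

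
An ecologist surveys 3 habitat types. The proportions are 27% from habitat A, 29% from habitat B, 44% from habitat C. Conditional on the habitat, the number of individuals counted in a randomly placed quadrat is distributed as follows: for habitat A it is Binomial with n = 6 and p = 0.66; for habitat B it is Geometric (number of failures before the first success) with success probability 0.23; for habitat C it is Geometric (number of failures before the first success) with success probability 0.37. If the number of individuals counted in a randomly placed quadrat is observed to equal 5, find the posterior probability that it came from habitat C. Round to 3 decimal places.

Likelihoods P(X=5 | ·): A: 0.255476; B: 0.062256; C: 0.0367202.
Posterior ∝ prior × likelihood. Numerator for C: 0.44·0.0367202 = 0.0161569.
Normalizing constant: 0.27·0.255476 + 0.29·0.062256 + 0.44·0.0367202 = 0.10319.
P(C | observation) = 0.0161569 / 0.10319 = 0.156575.

0.157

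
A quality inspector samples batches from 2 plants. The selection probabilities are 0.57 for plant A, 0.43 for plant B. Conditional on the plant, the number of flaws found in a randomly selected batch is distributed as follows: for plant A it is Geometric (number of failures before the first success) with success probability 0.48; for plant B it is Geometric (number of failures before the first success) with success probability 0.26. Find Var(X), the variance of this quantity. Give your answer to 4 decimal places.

6.7552

Per component, A: μ=1.08333, E[X²]=3.43056; B: μ=2.84615, E[X²]=19.0473.
E[X] = 0.57·1.08333 + 0.43·2.84615 = 1.84135.
E[X²] = 0.57·3.43056 + 0.43·19.0473 = 10.1458.
Var(X) = E[X²] − (E[X])² = 10.1458 − 3.39056 = 6.75522.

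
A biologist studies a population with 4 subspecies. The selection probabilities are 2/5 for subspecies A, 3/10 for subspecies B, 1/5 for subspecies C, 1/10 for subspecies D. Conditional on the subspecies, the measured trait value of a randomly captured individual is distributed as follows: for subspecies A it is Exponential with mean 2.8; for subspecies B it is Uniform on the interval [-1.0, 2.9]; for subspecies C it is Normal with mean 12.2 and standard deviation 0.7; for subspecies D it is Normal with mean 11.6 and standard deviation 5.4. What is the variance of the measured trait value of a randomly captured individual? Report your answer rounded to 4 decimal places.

28.1110

Per component, A: μ=2.8, E[X²]=15.68; B: μ=0.95, E[X²]=2.17; C: μ=12.2, E[X²]=149.33; D: μ=11.6, E[X²]=163.72.
E[X] = 0.4·2.8 + 0.3·0.95 + 0.2·12.2 + 0.1·11.6 = 5.005.
E[X²] = 0.4·15.68 + 0.3·2.17 + 0.2·149.33 + 0.1·163.72 = 53.161.
Var(X) = E[X²] − (E[X])² = 53.161 − 25.05 = 28.111.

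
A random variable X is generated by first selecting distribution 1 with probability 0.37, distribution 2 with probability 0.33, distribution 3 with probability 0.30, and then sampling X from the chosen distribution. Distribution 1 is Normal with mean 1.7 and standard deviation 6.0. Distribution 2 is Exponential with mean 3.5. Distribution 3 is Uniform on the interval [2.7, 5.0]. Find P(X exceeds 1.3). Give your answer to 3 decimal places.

0.722

Conditional on each component, P(X > 1.3): 1: 0.526576; 2: 0.689748; 3: 1.
By total probability, P(X > 1.3) = 0.37·0.526576 + 0.33·0.689748 + 0.3·1 = 0.72245.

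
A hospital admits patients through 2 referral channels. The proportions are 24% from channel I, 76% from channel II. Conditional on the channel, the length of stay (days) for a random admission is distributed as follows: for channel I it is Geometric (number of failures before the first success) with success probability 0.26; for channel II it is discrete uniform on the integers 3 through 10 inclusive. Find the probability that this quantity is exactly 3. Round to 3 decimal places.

Conditional on each channel, P(X = 3): I: 0.105358; II: 0.125.
By total probability, P(X = 3) = 0.24·0.105358 + 0.76·0.125 = 0.120286.

0.120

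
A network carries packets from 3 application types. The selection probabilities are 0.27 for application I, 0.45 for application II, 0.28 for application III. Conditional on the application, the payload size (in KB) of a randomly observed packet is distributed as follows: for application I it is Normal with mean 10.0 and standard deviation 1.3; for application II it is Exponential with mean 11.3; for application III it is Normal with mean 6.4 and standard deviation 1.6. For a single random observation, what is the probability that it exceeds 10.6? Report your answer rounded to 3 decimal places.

Conditional on each application, P(X > 10.6): I: 0.322206; II: 0.391389; III: 0.00433245.
By total probability, P(X > 10.6) = 0.27·0.322206 + 0.45·0.391389 + 0.28·0.00433245 = 0.264334.

0.264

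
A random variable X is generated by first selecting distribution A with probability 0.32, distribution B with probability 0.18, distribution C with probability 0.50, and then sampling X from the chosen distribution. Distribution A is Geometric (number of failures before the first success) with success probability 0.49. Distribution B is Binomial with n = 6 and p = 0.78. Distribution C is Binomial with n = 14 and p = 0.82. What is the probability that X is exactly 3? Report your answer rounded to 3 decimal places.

Conditional on each component, P(X = 3): A: 0.064999; B: 0.101061; C: 1.28985e-06.
By total probability, P(X = 3) = 0.32·0.064999 + 0.18·0.101061 + 0.5·1.28985e-06 = 0.0389912.

0.039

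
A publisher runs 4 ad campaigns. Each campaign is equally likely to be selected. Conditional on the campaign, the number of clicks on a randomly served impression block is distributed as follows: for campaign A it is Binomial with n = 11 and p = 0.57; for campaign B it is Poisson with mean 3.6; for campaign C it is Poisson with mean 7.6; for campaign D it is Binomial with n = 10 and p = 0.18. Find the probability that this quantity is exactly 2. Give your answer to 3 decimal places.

Conditional on each campaign, P(X = 2): A: 0.00898108; B: 0.177058; C: 0.014453; D: 0.298036.
By total probability, P(X = 2) = 0.25·0.00898108 + 0.25·0.177058 + 0.25·0.014453 + 0.25·0.298036 = 0.124632.

0.125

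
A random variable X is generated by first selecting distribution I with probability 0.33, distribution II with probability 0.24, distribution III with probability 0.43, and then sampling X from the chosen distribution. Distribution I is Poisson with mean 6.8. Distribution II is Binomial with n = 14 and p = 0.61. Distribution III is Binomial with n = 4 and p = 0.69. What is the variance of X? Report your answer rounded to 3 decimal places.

9.415

Per component, I: μ=6.8, E[X²]=53.04; II: μ=8.54, E[X²]=76.2622; III: μ=2.76, E[X²]=8.4732.
E[X] = 0.33·6.8 + 0.24·8.54 + 0.43·2.76 = 5.4804.
E[X²] = 0.33·53.04 + 0.24·76.2622 + 0.43·8.4732 = 39.4496.
Var(X) = E[X²] − (E[X])² = 39.4496 − 30.0348 = 9.41482.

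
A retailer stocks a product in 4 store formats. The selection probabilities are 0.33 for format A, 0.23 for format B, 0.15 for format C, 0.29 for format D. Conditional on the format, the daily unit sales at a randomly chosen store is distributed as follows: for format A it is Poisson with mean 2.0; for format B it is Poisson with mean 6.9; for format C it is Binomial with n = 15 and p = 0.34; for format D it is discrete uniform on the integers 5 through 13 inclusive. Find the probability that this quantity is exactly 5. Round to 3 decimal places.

Conditional on each format, P(X = 5): A: 0.0360894; B: 0.131351; C: 0.213988; D: 0.111111.
By total probability, P(X = 5) = 0.33·0.0360894 + 0.23·0.131351 + 0.15·0.213988 + 0.29·0.111111 = 0.106441.

0.106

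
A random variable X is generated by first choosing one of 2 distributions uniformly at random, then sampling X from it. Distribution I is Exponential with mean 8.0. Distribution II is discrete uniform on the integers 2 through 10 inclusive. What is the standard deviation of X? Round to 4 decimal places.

Per component, I: μ=8, E[X²]=128; II: μ=6, E[X²]=42.6667.
E[X] = 0.5·8 + 0.5·6 = 7.
E[X²] = 0.5·128 + 0.5·42.6667 = 85.3333.
Var(X) = E[X²] − (E[X])² = 85.3333 − 49 = 36.3333.
SD(X) = √36.3333 = 6.02771.

6.0277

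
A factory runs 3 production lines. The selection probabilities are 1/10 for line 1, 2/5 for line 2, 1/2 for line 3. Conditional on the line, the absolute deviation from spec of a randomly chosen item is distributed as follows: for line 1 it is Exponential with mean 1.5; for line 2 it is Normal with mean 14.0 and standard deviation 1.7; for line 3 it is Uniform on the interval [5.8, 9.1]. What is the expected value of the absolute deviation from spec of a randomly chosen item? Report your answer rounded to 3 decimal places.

Component means — 1: 1.5; 2: 14; 3: 7.45.
E[X] = 0.1·1.5 + 0.4·14 + 0.5·7.45 = 9.475.

9.475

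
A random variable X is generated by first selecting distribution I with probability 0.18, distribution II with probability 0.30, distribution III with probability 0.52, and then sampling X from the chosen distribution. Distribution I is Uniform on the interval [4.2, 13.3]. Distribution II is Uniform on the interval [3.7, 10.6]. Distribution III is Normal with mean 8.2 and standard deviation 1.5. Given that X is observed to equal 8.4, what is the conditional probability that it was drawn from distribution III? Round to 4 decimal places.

0.6842

Likelihoods f(8.4 | ·): I: 0.10989; II: 0.144928; III: 0.263608.
Posterior ∝ prior × likelihood. Numerator for III: 0.52·0.263608 = 0.137076.
Normalizing constant: 0.18·0.10989 + 0.3·0.144928 + 0.52·0.263608 = 0.200335.
P(III | observation) = 0.137076 / 0.200335 = 0.684236.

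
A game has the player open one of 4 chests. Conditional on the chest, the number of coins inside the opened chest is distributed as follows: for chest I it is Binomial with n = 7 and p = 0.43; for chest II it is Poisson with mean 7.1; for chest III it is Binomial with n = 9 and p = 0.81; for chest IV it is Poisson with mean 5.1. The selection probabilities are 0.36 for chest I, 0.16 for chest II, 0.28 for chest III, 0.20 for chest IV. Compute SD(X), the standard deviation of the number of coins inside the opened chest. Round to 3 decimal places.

2.585

Per component, I: μ=3.01, E[X²]=10.7758; II: μ=7.1, E[X²]=57.51; III: μ=7.29, E[X²]=54.5292; IV: μ=5.1, E[X²]=31.11.
E[X] = 0.36·3.01 + 0.16·7.1 + 0.28·7.29 + 0.2·5.1 = 5.2808.
E[X²] = 0.36·10.7758 + 0.16·57.51 + 0.28·54.5292 + 0.2·31.11 = 34.5711.
Var(X) = E[X²] − (E[X])² = 34.5711 − 27.8868 = 6.68422.
SD(X) = √6.68422 = 2.58538.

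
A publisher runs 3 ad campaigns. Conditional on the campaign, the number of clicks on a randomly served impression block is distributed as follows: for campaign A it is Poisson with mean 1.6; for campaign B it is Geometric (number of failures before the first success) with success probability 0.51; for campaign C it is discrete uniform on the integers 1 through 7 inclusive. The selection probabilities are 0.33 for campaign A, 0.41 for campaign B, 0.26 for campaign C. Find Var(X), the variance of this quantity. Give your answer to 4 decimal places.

Per component, A: μ=1.6, E[X²]=4.16; B: μ=0.960784, E[X²]=2.807; C: μ=4, E[X²]=20.
E[X] = 0.33·1.6 + 0.41·0.960784 + 0.26·4 = 1.96192.
E[X²] = 0.33·4.16 + 0.41·2.807 + 0.26·20 = 7.72367.
Var(X) = E[X²] − (E[X])² = 7.72367 − 3.84914 = 3.87453.

3.8745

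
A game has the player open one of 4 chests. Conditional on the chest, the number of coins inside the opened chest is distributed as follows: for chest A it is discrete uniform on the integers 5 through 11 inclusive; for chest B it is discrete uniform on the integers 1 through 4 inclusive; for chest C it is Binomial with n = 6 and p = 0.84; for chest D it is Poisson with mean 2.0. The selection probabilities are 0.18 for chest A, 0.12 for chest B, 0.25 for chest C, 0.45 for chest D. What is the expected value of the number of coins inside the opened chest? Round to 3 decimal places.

Component means — A: 8; B: 2.5; C: 5.04; D: 2.
E[X] = 0.18·8 + 0.12·2.5 + 0.25·5.04 + 0.45·2 = 3.9.

3.900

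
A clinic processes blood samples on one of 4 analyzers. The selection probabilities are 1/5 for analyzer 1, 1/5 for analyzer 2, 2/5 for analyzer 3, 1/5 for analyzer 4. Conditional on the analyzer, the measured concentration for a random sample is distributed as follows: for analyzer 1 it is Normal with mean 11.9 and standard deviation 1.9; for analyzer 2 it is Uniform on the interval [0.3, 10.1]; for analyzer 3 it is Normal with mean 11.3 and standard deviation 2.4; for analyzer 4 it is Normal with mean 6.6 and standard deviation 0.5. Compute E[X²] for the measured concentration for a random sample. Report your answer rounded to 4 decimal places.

For each component E[X²] = Var + (mean)², giving 1: 145.22; 2: 35.0433; 3: 133.45; 4: 43.81.
Overall E[X²] = 0.2·145.22 + 0.2·35.0433 + 0.4·133.45 + 0.2·43.81 = 98.1947.

98.1947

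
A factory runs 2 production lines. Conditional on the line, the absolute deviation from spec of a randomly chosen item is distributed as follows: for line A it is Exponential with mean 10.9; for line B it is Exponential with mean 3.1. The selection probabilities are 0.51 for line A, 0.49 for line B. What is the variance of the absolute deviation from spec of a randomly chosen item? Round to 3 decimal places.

80.506

Per component, A: μ=10.9, E[X²]=237.62; B: μ=3.1, E[X²]=19.22.
E[X] = 0.51·10.9 + 0.49·3.1 = 7.078.
E[X²] = 0.51·237.62 + 0.49·19.22 = 130.604.
Var(X) = E[X²] − (E[X])² = 130.604 − 50.0981 = 80.5059.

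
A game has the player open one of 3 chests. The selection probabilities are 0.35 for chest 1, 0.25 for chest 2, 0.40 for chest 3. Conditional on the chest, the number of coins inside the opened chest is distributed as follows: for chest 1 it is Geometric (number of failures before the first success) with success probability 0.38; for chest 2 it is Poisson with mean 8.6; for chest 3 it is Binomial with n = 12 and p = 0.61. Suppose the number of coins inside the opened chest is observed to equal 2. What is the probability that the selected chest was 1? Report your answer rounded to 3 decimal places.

0.953

Likelihoods P(X=2 | ·): 1: 0.146072; 2: 0.00680823; 3: 0.00199917.
Posterior ∝ prior × likelihood. Numerator for 1: 0.35·0.146072 = 0.0511252.
Normalizing constant: 0.35·0.146072 + 0.25·0.00680823 + 0.4·0.00199917 = 0.0536269.
P(1 | observation) = 0.0511252 / 0.0536269 = 0.953349.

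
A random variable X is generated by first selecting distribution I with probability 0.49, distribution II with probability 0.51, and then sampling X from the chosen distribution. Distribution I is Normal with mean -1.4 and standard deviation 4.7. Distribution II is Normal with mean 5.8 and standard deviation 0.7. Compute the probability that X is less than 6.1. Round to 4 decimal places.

Conditional on each component, P(X < 6.1): I: 0.944727; II: 0.665882.
By total probability, P(X < 6.1) = 0.49·0.944727 + 0.51·0.665882 = 0.802516.

0.8025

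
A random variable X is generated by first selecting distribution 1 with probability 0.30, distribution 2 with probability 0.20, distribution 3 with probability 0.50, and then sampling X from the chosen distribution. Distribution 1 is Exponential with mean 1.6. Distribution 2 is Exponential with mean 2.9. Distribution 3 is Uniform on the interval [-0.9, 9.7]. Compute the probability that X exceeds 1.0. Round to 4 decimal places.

Conditional on each component, P(X > 1.0): 1: 0.535261; 2: 0.708342; 3: 0.820755.
By total probability, P(X > 1.0) = 0.3·0.535261 + 0.2·0.708342 + 0.5·0.820755 = 0.712624.

0.7126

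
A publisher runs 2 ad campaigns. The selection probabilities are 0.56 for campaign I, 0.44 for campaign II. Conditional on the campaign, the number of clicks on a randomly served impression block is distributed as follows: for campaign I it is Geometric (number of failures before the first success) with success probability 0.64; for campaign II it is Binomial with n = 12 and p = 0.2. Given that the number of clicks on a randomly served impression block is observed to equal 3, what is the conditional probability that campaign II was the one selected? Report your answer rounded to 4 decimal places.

0.8614

Likelihoods P(X=3 | ·): I: 0.0298598; II: 0.236223.
Posterior ∝ prior × likelihood. Numerator for II: 0.44·0.236223 = 0.103938.
Normalizing constant: 0.56·0.0298598 + 0.44·0.236223 = 0.12066.
P(II | observation) = 0.103938 / 0.12066 = 0.861416.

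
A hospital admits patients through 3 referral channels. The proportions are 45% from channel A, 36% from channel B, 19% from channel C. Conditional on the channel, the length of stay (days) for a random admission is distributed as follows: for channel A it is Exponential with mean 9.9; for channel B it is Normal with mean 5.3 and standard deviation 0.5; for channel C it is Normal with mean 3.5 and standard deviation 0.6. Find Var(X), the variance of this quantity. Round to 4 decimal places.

Per component, A: μ=9.9, E[X²]=196.02; B: μ=5.3, E[X²]=28.34; C: μ=3.5, E[X²]=12.61.
E[X] = 0.45·9.9 + 0.36·5.3 + 0.19·3.5 = 7.028.
E[X²] = 0.45·196.02 + 0.36·28.34 + 0.19·12.61 = 100.807.
Var(X) = E[X²] − (E[X])² = 100.807 − 49.3928 = 51.4145.

51.4145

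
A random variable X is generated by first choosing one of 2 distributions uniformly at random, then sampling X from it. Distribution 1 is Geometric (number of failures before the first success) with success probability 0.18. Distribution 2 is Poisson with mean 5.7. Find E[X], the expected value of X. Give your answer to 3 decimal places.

Component means — 1: 4.55556; 2: 5.7.
E[X] = 0.5·4.55556 + 0.5·5.7 = 5.12778.

5.128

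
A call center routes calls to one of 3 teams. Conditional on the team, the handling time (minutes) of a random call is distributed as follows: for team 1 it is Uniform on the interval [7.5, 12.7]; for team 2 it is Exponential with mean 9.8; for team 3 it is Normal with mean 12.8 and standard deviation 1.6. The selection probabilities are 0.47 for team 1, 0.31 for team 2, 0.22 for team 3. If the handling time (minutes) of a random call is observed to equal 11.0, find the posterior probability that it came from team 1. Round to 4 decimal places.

0.6963

Likelihoods f(11.0 | ·): 1: 0.192308; 2: 0.0332124; 3: 0.132423.
Posterior ∝ prior × likelihood. Numerator for 1: 0.47·0.192308 = 0.0903846.
Normalizing constant: 0.47·0.192308 + 0.31·0.0332124 + 0.22·0.132423 = 0.129814.
P(1 | observation) = 0.0903846 / 0.129814 = 0.696265.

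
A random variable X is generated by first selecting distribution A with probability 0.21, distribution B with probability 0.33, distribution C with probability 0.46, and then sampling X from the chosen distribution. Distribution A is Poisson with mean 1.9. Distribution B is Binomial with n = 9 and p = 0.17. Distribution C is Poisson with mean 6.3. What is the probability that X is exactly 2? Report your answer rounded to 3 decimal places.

0.167

Conditional on each component, P(X = 2): A: 0.269971; B: 0.282323; C: 0.0364415.
By total probability, P(X = 2) = 0.21·0.269971 + 0.33·0.282323 + 0.46·0.0364415 = 0.166624.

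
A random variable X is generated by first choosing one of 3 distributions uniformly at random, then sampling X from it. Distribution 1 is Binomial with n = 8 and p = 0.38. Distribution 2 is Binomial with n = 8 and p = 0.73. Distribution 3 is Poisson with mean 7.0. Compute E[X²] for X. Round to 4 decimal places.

34.2696

For each component E[X²] = Var + (mean)², giving 1: 11.1264; 2: 35.6824; 3: 56.
Overall E[X²] = 0.333333·11.1264 + 0.333333·35.6824 + 0.333333·56 = 34.2696.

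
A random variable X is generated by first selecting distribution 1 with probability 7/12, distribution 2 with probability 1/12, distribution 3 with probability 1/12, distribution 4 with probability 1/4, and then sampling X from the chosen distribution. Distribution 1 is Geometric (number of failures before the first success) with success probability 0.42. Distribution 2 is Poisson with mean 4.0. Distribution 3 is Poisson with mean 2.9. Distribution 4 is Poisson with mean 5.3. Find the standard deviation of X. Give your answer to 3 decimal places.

Per component, 1: μ=1.38095, E[X²]=5.19501; 2: μ=4, E[X²]=20; 3: μ=2.9, E[X²]=11.31; 4: μ=5.3, E[X²]=33.39.
E[X] = 0.583333·1.38095 + 0.0833333·4 + 0.0833333·2.9 + 0.25·5.3 = 2.70556.
E[X²] = 0.583333·5.19501 + 0.0833333·20 + 0.0833333·11.31 + 0.25·33.39 = 13.9871.
Var(X) = E[X²] − (E[X])² = 13.9871 − 7.32003 = 6.66706.
SD(X) = √6.66706 = 2.58206.

2.582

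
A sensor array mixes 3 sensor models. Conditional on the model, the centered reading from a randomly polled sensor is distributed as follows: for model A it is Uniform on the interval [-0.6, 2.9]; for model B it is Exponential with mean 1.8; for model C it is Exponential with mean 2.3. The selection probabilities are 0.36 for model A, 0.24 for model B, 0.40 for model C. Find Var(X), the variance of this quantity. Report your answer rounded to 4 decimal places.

Per component, A: μ=1.15, E[X²]=2.34333; B: μ=1.8, E[X²]=6.48; C: μ=2.3, E[X²]=10.58.
E[X] = 0.36·1.15 + 0.24·1.8 + 0.4·2.3 = 1.766.
E[X²] = 0.36·2.34333 + 0.24·6.48 + 0.4·10.58 = 6.6308.
Var(X) = E[X²] − (E[X])² = 6.6308 − 3.11876 = 3.51204.

3.5120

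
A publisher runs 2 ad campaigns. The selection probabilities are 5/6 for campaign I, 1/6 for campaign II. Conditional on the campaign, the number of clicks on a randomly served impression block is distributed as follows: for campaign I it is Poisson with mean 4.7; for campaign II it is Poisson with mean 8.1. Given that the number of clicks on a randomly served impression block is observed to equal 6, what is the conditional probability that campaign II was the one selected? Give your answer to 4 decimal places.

Likelihoods P(X=6 | ·): I: 0.136167; II: 0.119067.
Posterior ∝ prior × likelihood. Numerator for II: 0.166667·0.119067 = 0.0198445.
Normalizing constant: 0.833333·0.136167 + 0.166667·0.119067 = 0.133317.
P(II | observation) = 0.0198445 / 0.133317 = 0.148853.

0.1489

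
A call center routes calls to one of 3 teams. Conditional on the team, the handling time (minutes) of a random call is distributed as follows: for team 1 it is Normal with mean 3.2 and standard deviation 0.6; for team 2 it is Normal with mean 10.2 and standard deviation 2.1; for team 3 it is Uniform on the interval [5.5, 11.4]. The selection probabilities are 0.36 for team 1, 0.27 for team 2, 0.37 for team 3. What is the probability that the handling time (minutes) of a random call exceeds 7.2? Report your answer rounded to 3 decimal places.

Conditional on each team, P(X > 7.2): 1: 1.3084e-11; 2: 0.923436; 3: 0.711864.
By total probability, P(X > 7.2) = 0.36·1.3084e-11 + 0.27·0.923436 + 0.37·0.711864 = 0.512718.

0.513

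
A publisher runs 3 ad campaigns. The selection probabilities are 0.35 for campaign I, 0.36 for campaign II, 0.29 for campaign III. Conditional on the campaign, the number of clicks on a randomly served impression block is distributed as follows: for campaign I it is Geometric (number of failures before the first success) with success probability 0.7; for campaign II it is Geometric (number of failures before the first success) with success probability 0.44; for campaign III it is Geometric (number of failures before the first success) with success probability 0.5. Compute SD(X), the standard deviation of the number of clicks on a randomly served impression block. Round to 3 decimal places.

Per component, I: μ=0.428571, E[X²]=0.795918; II: μ=1.27273, E[X²]=4.5124; III: μ=1, E[X²]=3.
E[X] = 0.35·0.428571 + 0.36·1.27273 + 0.29·1 = 0.898182.
E[X²] = 0.35·0.795918 + 0.36·4.5124 + 0.29·3 = 2.77303.
Var(X) = E[X²] − (E[X])² = 2.77303 − 0.806731 = 1.9663.
SD(X) = √1.9663 = 1.40225.

1.402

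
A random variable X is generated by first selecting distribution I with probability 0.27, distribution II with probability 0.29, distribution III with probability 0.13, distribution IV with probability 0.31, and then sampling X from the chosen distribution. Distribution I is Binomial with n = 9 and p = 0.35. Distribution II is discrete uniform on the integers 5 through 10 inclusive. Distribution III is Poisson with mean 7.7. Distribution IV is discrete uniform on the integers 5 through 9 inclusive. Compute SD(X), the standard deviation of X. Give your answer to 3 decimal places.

2.552

Per component, I: μ=3.15, E[X²]=11.97; II: μ=7.5, E[X²]=59.1667; III: μ=7.7, E[X²]=66.99; IV: μ=7, E[X²]=51.
E[X] = 0.27·3.15 + 0.29·7.5 + 0.13·7.7 + 0.31·7 = 6.1965.
E[X²] = 0.27·11.97 + 0.29·59.1667 + 0.13·66.99 + 0.31·51 = 44.9089.
Var(X) = E[X²] − (E[X])² = 44.9089 − 38.3966 = 6.51232.
SD(X) = √6.51232 = 2.55192.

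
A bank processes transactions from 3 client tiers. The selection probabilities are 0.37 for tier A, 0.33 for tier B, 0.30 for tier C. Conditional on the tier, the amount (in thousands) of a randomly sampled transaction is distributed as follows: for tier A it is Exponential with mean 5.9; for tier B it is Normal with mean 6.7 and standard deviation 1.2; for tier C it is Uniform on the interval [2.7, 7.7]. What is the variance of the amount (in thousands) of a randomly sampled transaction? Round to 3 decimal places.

Per component, A: μ=5.9, E[X²]=69.62; B: μ=6.7, E[X²]=46.33; C: μ=5.2, E[X²]=29.1233.
E[X] = 0.37·5.9 + 0.33·6.7 + 0.3·5.2 = 5.954.
E[X²] = 0.37·69.62 + 0.33·46.33 + 0.3·29.1233 = 49.7853.
Var(X) = E[X²] − (E[X])² = 49.7853 − 35.4501 = 14.3352.

14.335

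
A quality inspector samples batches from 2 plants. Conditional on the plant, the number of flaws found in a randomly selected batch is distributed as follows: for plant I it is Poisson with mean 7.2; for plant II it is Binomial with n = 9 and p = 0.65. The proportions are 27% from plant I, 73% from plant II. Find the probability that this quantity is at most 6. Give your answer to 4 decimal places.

0.5973

Conditional on each plant, P(X ≤ 6): I: 0.420356; II: 0.662727.
By total probability, P(X ≤ 6) = 0.27·0.420356 + 0.73·0.662727 = 0.597287.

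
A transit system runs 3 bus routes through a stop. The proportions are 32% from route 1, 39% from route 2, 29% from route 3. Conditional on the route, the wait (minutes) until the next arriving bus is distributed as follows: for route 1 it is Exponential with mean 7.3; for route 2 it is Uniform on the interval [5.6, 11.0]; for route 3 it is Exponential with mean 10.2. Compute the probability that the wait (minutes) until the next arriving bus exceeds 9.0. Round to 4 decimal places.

Conditional on each route, P(X > 9.0): 1: 0.291453; 2: 0.37037; 3: 0.413808.
By total probability, P(X > 9.0) = 0.32·0.291453 + 0.39·0.37037 + 0.29·0.413808 = 0.357714.

0.3577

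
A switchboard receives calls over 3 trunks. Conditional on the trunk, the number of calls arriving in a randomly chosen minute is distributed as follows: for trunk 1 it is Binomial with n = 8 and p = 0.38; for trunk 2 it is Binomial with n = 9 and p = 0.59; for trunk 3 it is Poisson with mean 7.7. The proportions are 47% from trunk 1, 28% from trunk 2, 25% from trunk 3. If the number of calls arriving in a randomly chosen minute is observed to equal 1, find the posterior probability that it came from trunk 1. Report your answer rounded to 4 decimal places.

0.9607

Likelihoods P(X=1 | ·): 1: 0.107057; 2: 0.00424; 3: 0.00348677.
Posterior ∝ prior × likelihood. Numerator for 1: 0.47·0.107057 = 0.0503168.
Normalizing constant: 0.47·0.107057 + 0.28·0.00424 + 0.25·0.00348677 = 0.0523757.
P(1 | observation) = 0.0503168 / 0.0523757 = 0.96069.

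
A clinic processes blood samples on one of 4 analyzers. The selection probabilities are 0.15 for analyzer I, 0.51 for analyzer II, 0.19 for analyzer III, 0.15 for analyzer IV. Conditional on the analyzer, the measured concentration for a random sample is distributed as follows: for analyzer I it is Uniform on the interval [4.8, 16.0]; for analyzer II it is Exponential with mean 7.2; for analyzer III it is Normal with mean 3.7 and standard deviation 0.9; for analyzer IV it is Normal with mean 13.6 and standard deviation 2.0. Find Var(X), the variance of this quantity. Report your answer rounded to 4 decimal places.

38.1672

Per component, I: μ=10.4, E[X²]=118.613; II: μ=7.2, E[X²]=103.68; III: μ=3.7, E[X²]=14.5; IV: μ=13.6, E[X²]=188.96.
E[X] = 0.15·10.4 + 0.51·7.2 + 0.19·3.7 + 0.15·13.6 = 7.975.
E[X²] = 0.15·118.613 + 0.51·103.68 + 0.19·14.5 + 0.15·188.96 = 101.768.
Var(X) = E[X²] − (E[X])² = 101.768 − 63.6006 = 38.1672.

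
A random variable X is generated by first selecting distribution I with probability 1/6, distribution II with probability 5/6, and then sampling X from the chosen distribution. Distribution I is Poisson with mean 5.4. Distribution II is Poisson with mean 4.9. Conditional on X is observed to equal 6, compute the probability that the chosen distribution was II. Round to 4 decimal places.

Likelihoods P(X=6 | ·): I: 0.155539; II: 0.143153.
Posterior ∝ prior × likelihood. Numerator for II: 0.833333·0.143153 = 0.119294.
Normalizing constant: 0.166667·0.155539 + 0.833333·0.143153 = 0.145218.
P(II | observation) = 0.119294 / 0.145218 = 0.821487.

0.8215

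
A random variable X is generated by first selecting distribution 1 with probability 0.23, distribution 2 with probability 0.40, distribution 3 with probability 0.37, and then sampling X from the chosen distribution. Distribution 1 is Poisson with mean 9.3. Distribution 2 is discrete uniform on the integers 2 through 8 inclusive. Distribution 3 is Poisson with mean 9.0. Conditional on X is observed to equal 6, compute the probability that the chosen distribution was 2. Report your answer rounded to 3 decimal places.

Likelihoods P(X=6 | ·): 1: 0.0821536; 2: 0.142857; 3: 0.0910903.
Posterior ∝ prior × likelihood. Numerator for 2: 0.4·0.142857 = 0.0571429.
Normalizing constant: 0.23·0.0821536 + 0.4·0.142857 + 0.37·0.0910903 = 0.109742.
P(2 | observation) = 0.0571429 / 0.109742 = 0.520704.

0.521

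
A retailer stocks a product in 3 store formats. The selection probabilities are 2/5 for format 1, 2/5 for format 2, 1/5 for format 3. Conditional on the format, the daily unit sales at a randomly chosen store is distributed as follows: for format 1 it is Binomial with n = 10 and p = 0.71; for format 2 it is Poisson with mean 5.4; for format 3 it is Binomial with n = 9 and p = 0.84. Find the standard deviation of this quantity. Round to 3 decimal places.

2.019

Per component, 1: μ=7.1, E[X²]=52.469; 2: μ=5.4, E[X²]=34.56; 3: μ=7.56, E[X²]=58.3632.
E[X] = 0.4·7.1 + 0.4·5.4 + 0.2·7.56 = 6.512.
E[X²] = 0.4·52.469 + 0.4·34.56 + 0.2·58.3632 = 46.4842.
Var(X) = E[X²] − (E[X])² = 46.4842 − 42.4061 = 4.0781.
SD(X) = √4.0781 = 2.01943.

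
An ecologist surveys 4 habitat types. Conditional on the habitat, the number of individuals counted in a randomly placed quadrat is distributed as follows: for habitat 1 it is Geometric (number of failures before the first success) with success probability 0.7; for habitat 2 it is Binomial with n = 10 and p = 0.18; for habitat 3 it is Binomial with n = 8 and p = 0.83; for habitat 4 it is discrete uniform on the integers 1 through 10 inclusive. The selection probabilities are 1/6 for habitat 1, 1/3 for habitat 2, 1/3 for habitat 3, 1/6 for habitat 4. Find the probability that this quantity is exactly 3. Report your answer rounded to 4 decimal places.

Conditional on each habitat, P(X = 3): 1: 0.0189; 2: 0.17446; 3: 0.00454639; 4: 0.1.
By total probability, P(X = 3) = 0.166667·0.0189 + 0.333333·0.17446 + 0.333333·0.00454639 + 0.166667·0.1 = 0.0794854.

0.0795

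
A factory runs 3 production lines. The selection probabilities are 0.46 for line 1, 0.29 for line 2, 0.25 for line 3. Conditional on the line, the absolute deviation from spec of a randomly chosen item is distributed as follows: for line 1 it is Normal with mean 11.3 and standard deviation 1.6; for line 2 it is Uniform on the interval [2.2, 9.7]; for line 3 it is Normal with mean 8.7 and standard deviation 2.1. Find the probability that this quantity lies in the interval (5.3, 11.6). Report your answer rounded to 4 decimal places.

Conditional on each line, P(5.3 < X < 11.6): 1: 0.574277; 2: 0.586667; 3: 0.863635.
By total probability, P(5.3 < X < 11.6) = 0.46·0.574277 + 0.29·0.586667 + 0.25·0.863635 = 0.65021.

0.6502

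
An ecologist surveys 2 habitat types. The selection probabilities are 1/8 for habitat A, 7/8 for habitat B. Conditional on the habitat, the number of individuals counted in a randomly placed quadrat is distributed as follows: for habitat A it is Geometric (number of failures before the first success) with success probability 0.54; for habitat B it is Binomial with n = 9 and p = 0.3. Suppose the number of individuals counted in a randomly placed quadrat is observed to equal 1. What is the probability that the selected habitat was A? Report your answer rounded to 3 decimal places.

0.186

Likelihoods P(X=1 | ·): A: 0.2484; B: 0.15565.
Posterior ∝ prior × likelihood. Numerator for A: 0.125·0.2484 = 0.03105.
Normalizing constant: 0.125·0.2484 + 0.875·0.15565 = 0.167243.
P(A | observation) = 0.03105 / 0.167243 = 0.185658.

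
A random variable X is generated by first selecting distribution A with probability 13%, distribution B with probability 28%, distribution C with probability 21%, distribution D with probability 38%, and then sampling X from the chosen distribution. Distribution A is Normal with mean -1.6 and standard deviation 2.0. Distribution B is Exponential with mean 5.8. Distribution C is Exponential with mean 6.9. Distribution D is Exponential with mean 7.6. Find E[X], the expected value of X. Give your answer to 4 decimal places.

Component means — A: -1.6; B: 5.8; C: 6.9; D: 7.6.
E[X] = 0.13·-1.6 + 0.28·5.8 + 0.21·6.9 + 0.38·7.6 = 5.753.

5.7530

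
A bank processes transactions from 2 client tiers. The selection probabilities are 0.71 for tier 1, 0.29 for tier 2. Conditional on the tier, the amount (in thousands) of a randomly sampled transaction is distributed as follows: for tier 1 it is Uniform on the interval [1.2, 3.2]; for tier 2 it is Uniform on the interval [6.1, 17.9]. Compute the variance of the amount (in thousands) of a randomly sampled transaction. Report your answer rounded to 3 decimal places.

Per component, 1: μ=2.2, E[X²]=5.17333; 2: μ=12, E[X²]=155.603.
E[X] = 0.71·2.2 + 0.29·12 = 5.042.
E[X²] = 0.71·5.17333 + 0.29·155.603 = 48.798.
Var(X) = E[X²] − (E[X])² = 48.798 − 25.4218 = 23.3763.

23.376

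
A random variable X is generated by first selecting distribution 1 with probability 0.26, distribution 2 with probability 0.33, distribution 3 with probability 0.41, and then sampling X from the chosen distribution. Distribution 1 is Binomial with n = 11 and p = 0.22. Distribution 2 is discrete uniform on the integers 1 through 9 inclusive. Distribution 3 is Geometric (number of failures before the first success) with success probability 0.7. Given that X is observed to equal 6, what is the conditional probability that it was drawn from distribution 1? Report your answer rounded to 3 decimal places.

Likelihoods P(X=6 | ·): 1: 0.0151235; 2: 0.111111; 3: 0.0005103.
Posterior ∝ prior × likelihood. Numerator for 1: 0.26·0.0151235 = 0.0039321.
Normalizing constant: 0.26·0.0151235 + 0.33·0.111111 + 0.41·0.0005103 = 0.040808.
P(1 | observation) = 0.0039321 / 0.040808 = 0.0963561.

0.096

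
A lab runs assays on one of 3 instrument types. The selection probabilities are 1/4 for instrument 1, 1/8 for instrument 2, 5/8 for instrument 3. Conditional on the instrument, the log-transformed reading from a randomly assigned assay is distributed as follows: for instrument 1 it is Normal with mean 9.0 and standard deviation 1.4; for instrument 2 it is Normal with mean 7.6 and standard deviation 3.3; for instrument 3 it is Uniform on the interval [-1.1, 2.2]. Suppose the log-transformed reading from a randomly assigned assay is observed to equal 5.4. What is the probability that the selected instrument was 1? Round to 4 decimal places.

Likelihoods f(5.4 | ·): 1: 0.010446; 2: 0.0968024; 3: 0.
Posterior ∝ prior × likelihood. Numerator for 1: 0.25·0.010446 = 0.00261151.
Normalizing constant: 0.25·0.010446 + 0.125·0.0968024 + 0.625·0 = 0.0147118.
P(1 | observation) = 0.00261151 / 0.0147118 = 0.177511.

0.1775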